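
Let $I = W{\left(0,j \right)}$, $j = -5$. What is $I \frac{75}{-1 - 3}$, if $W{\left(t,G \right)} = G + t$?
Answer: $\frac{375}{4} \approx 93.75$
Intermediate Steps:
$I = -5$ ($I = -5 + 0 = -5$)
$I \frac{75}{-1 - 3} = - 5 \frac{75}{-1 - 3} = - 5 \frac{75}{-4} = - 5 \cdot 75 \left(- \frac{1}{4}\right) = \left(-5\right) \left(- \frac{75}{4}\right) = \frac{375}{4}$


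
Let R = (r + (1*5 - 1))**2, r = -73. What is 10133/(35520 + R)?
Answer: 10133/40281 ≈ 0.25156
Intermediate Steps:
R = 4761 (R = (-73 + (1*5 - 1))**2 = (-73 + (5 - 1))**2 = (-73 + 4)**2 = (-69)**2 = 4761)
10133/(35520 + R) = 10133/(35520 + 4761) = 10133/40281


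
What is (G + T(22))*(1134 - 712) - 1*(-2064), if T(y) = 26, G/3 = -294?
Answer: -359168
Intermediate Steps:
G = -882 (G = 3*(-294) = -882)
(G + T(22))*(1134 - 712) - 1*(-2064) = (-882 + 26)*(1134 - 712) - 1*(-2064) = -856*422 + 2064 = -361232 + 2064 = -359168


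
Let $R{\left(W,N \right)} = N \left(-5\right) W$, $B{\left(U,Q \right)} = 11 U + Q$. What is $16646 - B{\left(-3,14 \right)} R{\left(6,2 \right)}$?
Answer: $15506$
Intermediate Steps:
$B{\left(U,Q \right)} = Q + 11 U$
$R{\left(W,N \right)} = - 5 N W$
$16646 - B{\left(-3,14 \right)} R{\left(6,2 \right)} = 16646 - \left(14 + 11 \left(-3\right)\right) \left(\left(-5\right) 2 \cdot 6\right) = 16646 - \left(14 - 33\right) \left(-60\right) = 16646 - \left(-19\right) \left(-60\right) = 16646 - 1140 = 15506$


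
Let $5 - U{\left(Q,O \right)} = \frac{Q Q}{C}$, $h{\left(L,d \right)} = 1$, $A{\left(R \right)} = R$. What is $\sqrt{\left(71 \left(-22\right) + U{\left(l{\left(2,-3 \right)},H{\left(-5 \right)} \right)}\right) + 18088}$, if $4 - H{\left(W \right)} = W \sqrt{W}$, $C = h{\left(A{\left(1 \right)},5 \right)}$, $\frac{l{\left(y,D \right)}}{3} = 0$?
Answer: $\sqrt{16531} \approx 128.57$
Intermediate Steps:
$l{\left(y,D \right)} = 0$ ($l{\left(y,D \right)} = 3 \cdot 0 = 0$)
$C = 1$
$H{\left(W \right)} = 4 - W^{\frac{3}{2}}$ ($H{\left(W \right)} = 4 - W \sqrt{W} = 4 - W^{\frac{3}{2}}$)
$U{\left(Q,O \right)} = 5 - Q^{2}$ ($U{\left(Q,O \right)} = 5 - \frac{Q Q}{1} = 5 - Q^{2} \cdot 1 = 5 - Q^{2}$)
$\sqrt{\left(71 \left(-22\right) + U{\left(l{\left(2,-3 \right)},H{\left(-5 \right)} \right)}\right) + 18088} = \sqrt{\left(71 \left(-22\right) + \left(5 - 0^{2}\right)\right) + 18088} = \sqrt{\left(-1562 + \left(5 - 0\right)\right) + 18088} = \sqrt{\left(-1562 + \left(5 + 0\right)\right) + 18088} = \sqrt{\left(-1562 + 5\right) + 18088} = \sqrt{-1557 + 18088} = \sqrt{16531}$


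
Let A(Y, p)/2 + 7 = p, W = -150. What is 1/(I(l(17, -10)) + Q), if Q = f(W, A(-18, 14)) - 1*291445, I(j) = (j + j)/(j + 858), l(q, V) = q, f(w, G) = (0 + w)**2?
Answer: -875/235326841 ≈ -3.7182e-6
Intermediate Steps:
A(Y, p) = -14 + 2*p
f(w, G) = w**2
I(j) = 2*j/(858 + j) (I(j) = (2*j)/(858 + j) = 2*j/(858 + j))
Q = -268945 (Q = (-150)**2 - 1*291445 = 22500 - 291445 = -268945)
1/(I(l(17, -10)) + Q) = 1/(2*17/(858 + 17) - 268945) = 1/(2*17/875 - 268945) = 1/(2*17*(1/875) - 268945) = 1/(34/875 - 268945) = 1/(-235326841/875) = -875/235326841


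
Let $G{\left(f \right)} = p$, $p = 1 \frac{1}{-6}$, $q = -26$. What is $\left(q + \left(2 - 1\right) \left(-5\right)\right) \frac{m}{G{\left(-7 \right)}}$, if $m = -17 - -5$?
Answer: $-2232$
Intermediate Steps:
$m = -12$ ($m = -17 + 5 = -12$)
$p = - \frac{1}{6}$ ($p = 1 \left(- \frac{1}{6}\right) = - \frac{1}{6} \approx -0.16667$)
$G{\left(f \right)} = - \frac{1}{6}$
$\left(q + \left(2 - 1\right) \left(-5\right)\right) \frac{m}{G{\left(-7 \right)}} = \left(-26 + \left(2 - 1\right) \left(-5\right)\right) \left(- \frac{12}{- \frac{1}{6}}\right) = \left(-26 + 1 \left(-5\right)\right) \left(\left(-12\right) \left(-6\right)\right) = \left(-26 - 5\right) 72 = \left(-31\right) 72 = -2232$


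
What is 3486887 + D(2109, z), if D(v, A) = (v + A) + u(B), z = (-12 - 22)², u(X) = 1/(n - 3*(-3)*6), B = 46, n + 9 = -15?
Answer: 104704561/30 ≈ 3.4902e+6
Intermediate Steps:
n = -24 (n = -9 - 15 = -24)
u(X) = 1/30 (u(X) = 1/(-24 - 3*(-3)*6) = 1/(-24 + 9*6) = 1/(-24 + 54) = 1/30)
z = 1156 (z = (-34)² = 1156)
D(v, A) = 1/30 + A + v (D(v, A) = (v + A) + 1/30 = (A + v) + 1/30 = 1/30 + A + v)
3486887 + D(2109, z) = 3486887 + (1/30 + 1156 + 2109) = 3486887 + 97951/30 = 104704561/30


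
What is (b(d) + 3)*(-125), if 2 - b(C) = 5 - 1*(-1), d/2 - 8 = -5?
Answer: 125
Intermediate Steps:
d = 6 (d = 16 + 2*(-5) = 16 - 10 = 6)
b(C) = -4 (b(C) = 2 - (5 - 1*(-1)) = 2 - (5 + 1) = 2 - 1*6 = 2 - 6 = -4)
(b(d) + 3)*(-125) = (-4 + 3)*(-125) = -1*(-125) = 125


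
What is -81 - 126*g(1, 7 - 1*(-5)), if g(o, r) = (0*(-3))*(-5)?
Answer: -81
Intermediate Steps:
g(o, r) = 0 (g(o, r) = 0*(-5) = 0)
-81 - 126*g(1, 7 - 1*(-5)) = -81 - 126*0 = -81 + 0 = -81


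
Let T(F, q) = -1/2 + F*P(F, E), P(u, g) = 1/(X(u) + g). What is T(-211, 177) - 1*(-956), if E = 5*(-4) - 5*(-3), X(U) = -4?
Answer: 17621/18 ≈ 978.94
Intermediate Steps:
E = -5 (E = -20 + 15 = -5)
P(u, g) = 1/(-4 + g)
T(F, q) = -½ - F/9 (T(F, q) = -1/2 + F/(-4 - 5) = -1*½ + F/(-9) = -½ + F*(-⅑) = -½ - F/9)
T(-211, 177) - 1*(-956) = (-½ - ⅑*(-211)) - 1*(-956) = (-½ + 211/9) + 956 = 413/18 + 956 = 17621/18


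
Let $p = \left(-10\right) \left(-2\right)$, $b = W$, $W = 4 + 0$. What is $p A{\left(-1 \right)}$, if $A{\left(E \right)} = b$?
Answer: $80$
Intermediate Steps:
$W = 4$
$b = 4$
$A{\left(E \right)} = 4$
$p = 20$
$p A{\left(-1 \right)} = 20 \cdot 4 = 80$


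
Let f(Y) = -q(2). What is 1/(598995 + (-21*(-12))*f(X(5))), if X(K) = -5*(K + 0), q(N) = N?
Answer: 1/598491 ≈ 1.6709e-6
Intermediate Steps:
X(K) = -5*K
f(Y) = -2 (f(Y) = -1*2 = -2)
1/(598995 + (-21*(-12))*f(X(5))) = 1/(598995 - 21*(-12)*(-2)) = 1/(598995 + 252*(-2)) = 1/(598995 - 504) = 1/598491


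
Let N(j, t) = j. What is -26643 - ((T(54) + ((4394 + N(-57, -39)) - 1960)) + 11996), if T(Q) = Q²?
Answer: -43932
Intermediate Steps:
-26643 - ((T(54) + ((4394 + N(-57, -39)) - 1960)) + 11996) = -26643 - ((54² + ((4394 - 57) - 1960)) + 11996) = -26643 - ((2916 + (4337 - 1960)) + 11996) = -26643 - ((2916 + 2377) + 11996) = -26643 - (5293 + 11996) = -26643 - 1*17289 = -26643 - 17289 = -43932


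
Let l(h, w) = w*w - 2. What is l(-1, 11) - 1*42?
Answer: 77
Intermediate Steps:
l(h, w) = -2 + w**2 (l(h, w) = w**2 - 2 = -2 + w**2)
l(-1, 11) - 1*42 = (-2 + 11**2) - 1*42 = (-2 + 121) - 42 = 119 - 42 = 77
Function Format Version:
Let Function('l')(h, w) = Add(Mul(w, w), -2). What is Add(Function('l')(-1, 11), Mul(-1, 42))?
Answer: 77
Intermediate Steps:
Function('l')(h, w) = Add(-2, Pow(w, 2)) (Function('l')(h, w) = Add(Pow(w, 2), -2) = Add(-2, Pow(w, 2)))
Add(Function('l')(-1, 11), Mul(-1, 42)) = Add(Add(-2, Pow(11, 2)), Mul(-1, 42)) = Add(Add(-2, 121), -42) = Add(119, -42) = 77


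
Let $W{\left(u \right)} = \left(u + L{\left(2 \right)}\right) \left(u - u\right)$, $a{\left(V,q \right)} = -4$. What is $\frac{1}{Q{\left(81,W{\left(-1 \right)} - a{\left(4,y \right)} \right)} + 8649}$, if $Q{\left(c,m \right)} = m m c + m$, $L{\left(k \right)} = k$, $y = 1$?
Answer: $\frac{1}{9949} \approx 0.00010051$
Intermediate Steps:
$W{\left(u \right)} = 0$ ($W{\left(u \right)} = \left(u + 2\right) \left(u - u\right) = \left(2 + u\right) 0 = 0$)
$Q{\left(c,m \right)} = m + c m^{2}$ ($Q{\left(c,m \right)} = m^{2} c + m = c m^{2} + m = m + c m^{2}$)
$\frac{1}{Q{\left(81,W{\left(-1 \right)} - a{\left(4,y \right)} \right)} + 8649} = \frac{1}{\left(0 - -4\right) \left(1 + 81 \left(0 - -4\right)\right) + 8649} = \frac{1}{\left(0 + 4\right) \left(1 + 81 \left(0 + 4\right)\right) + 8649} = \frac{1}{4 \left(1 + 81 \cdot 4\right) + 8649} = \frac{1}{4 \left(1 + 324\right) + 8649} = \frac{1}{4 \cdot 325 + 8649} = \frac{1}{1300 + 8649} = \frac{1}{9949}$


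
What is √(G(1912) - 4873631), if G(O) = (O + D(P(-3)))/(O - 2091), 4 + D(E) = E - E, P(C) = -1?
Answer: I*√156156352403/179 ≈ 2207.6*I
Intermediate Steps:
D(E) = -4 (D(E) = -4 + (E - E) = -4 + 0 = -4)
G(O) = (-4 + O)/(-2091 + O) (G(O) = (O - 4)/(O - 2091) = (-4 + O)/(-2091 + O))
√(G(1912) - 4873631) = √((-4 + 1912)/(-2091 + 1912) - 4873631) = √(1908/(-179) - 4873631) = √(-1/179*1908 - 4873631) = √(-1908/179 - 4873631) = √(-872381857/179) = I*√156156352403/179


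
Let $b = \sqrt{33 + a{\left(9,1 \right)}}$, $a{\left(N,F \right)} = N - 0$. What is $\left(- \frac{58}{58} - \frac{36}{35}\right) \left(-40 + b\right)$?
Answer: $\frac{568}{7} - \frac{71 \sqrt{42}}{35} \approx 67.996$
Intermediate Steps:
$a{\left(N,F \right)} = N$ ($a{\left(N,F \right)} = N + 0 = N$)
$b = \sqrt{42}$ ($b = \sqrt{33 + 9} = \sqrt{42} \approx 6.4807$)
$\left(- \frac{58}{58} - \frac{36}{35}\right) \left(-40 + b\right) = \left(- \frac{58}{58} - \frac{36}{35}\right) \left(-40 + \sqrt{42}\right) = \left(\left(-58\right) \frac{1}{58} - \frac{36}{35}\right) \left(-40 + \sqrt{42}\right) = \left(-1 - \frac{36}{35}\right) \left(-40 + \sqrt{42}\right) = - \frac{71 \left(-40 + \sqrt{42}\right)}{35} = \frac{568}{7} - \frac{71 \sqrt{42}}{35}$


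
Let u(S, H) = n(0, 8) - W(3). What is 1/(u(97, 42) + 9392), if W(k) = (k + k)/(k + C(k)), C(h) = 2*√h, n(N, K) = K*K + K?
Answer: 4735/44840426 + √3/22420213 ≈ 0.00010567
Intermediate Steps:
n(N, K) = K + K² (n(N, K) = K² + K = K + K²)
W(k) = 2*k/(k + 2*√k) (W(k) = (k + k)/(k + 2*√k) = (2*k)/(k + 2*√k) = 2*k/(k + 2*√k))
u(S, H) = 72 - 6/(3 + 2*√3) (u(S, H) = 8*(1 + 8) - 2*3/(3 + 2*√3) = 8*9 - 6/(3 + 2*√3) = 72 - 6/(3 + 2*√3))
1/(u(97, 42) + 9392) = 1/((78 - 4*√3) + 9392) = 1/(9470 - 4*√3)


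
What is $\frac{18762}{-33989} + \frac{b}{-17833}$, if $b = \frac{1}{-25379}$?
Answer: $- \frac{207106718945}{375191893103} \approx -0.552$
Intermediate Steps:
$b = - \frac{1}{25379} \approx -3.9403 \cdot 10^{-5}$
$\frac{18762}{-33989} + \frac{b}{-17833} = \frac{18762}{-33989} - \frac{1}{25379 \left(-17833\right)} = 18762 \left(- \frac{1}{33989}\right) - - \frac{1}{452583707} = - \frac{18762}{33989} + \frac{1}{452583707} = - \frac{207106718945}{375191893103}$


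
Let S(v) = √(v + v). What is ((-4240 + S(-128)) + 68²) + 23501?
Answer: 23885 + 16*I ≈ 23885.0 + 16.0*I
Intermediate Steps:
S(v) = √2*√v (S(v) = √(2*v) = √2*√v)
((-4240 + S(-128)) + 68²) + 23501 = ((-4240 + √2*√(-128)) + 68²) + 23501 = ((-4240 + √2*(8*I*√2)) + 4624) + 23501 = ((-4240 + 16*I) + 4624) + 23501 = (384 + 16*I) + 23501 = 23885 + 16*I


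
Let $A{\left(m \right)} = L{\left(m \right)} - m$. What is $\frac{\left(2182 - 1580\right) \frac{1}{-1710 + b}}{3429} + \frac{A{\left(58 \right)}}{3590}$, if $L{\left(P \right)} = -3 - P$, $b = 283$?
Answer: $- \frac{584449957}{17566526970} \approx -0.033271$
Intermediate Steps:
$A{\left(m \right)} = -3 - 2 m$ ($A{\left(m \right)} = \left(-3 - m\right) - m = -3 - 2 m$)
$\frac{\left(2182 - 1580\right) \frac{1}{-1710 + b}}{3429} + \frac{A{\left(58 \right)}}{3590} = \frac{\left(2182 - 1580\right) \frac{1}{-1710 + 283}}{3429} + \frac{-3 - 116}{3590} = \frac{602}{-1427} \cdot \frac{1}{3429} + \left(-3 - 116\right) \frac{1}{3590} = 602 \left(- \frac{1}{1427}\right) \frac{1}{3429} - \frac{119}{3590} = \left(- \frac{602}{1427}\right) \frac{1}{3429} - \frac{119}{3590} = - \frac{602}{4893183} - \frac{119}{3590} = - \frac{584449957}{17566526970}$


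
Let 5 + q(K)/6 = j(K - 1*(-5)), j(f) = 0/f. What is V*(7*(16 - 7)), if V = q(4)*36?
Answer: -68040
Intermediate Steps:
j(f) = 0
q(K) = -30 (q(K) = -30 + 6*0 = -30 + 0 = -30)
V = -1080 (V = -30*36 = -1080)
V*(7*(16 - 7)) = -7560*(16 - 7) = -7560*9 = -1080*63 = -68040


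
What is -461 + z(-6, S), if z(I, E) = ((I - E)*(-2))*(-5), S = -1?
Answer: -511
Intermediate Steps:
z(I, E) = -10*E + 10*I (z(I, E) = (-2*I + 2*E)*(-5) = -10*E + 10*I)
-461 + z(-6, S) = -461 + (-10*(-1) + 10*(-6)) = -461 + (10 - 60) = -461 - 50 = -511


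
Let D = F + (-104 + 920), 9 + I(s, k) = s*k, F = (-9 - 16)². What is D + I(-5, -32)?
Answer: 1592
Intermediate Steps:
F = 625 (F = (-25)² = 625)
I(s, k) = -9 + k*s (I(s, k) = -9 + s*k = -9 + k*s)
D = 1441 (D = 625 + (-104 + 920) = 625 + 816 = 1441)
D + I(-5, -32) = 1441 + (-9 - 32*(-5)) = 1441 + (-9 + 160) = 1441 + 151 = 1592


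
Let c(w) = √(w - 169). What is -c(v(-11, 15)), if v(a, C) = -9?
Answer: -I*√178 ≈ -13.342*I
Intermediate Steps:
c(w) = √(-169 + w)
-c(v(-11, 15)) = -√(-169 - 9) = -√(-178) = -I*√178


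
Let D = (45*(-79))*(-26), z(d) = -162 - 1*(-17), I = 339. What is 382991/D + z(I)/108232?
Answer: 20719239781/5001941880 ≈ 4.1422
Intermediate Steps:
z(d) = -145 (z(d) = -162 + 17 = -145)
D = 92430 (D = -3555*(-26) = 92430)
382991/D + z(I)/108232 = 382991/92430 - 145/108232 = 20719239781/5001941880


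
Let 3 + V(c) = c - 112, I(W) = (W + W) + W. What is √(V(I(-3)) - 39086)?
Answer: I*√39210 ≈ 198.02*I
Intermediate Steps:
I(W) = 3*W (I(W) = 2*W + W = 3*W)
V(c) = -115 + c (V(c) = -3 + (c - 112) = -3 + (-112 + c) = -115 + c)
√(V(I(-3)) - 39086) = √((-115 + 3*(-3)) - 39086) = √((-115 - 9) - 39086) = √(-124 - 39086) = √(-39210) = I*√39210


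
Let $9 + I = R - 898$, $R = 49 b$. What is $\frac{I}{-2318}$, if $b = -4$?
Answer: $\frac{1103}{2318} \approx 0.47584$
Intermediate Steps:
$R = -196$ ($R = 49 \left(-4\right) = -196$)
$I = -1103$ ($I = -9 - 1094 = -1103$)
$\frac{I}{-2318} = - \frac{1103}{-2318} = \left(-1103\right) \left(- \frac{1}{2318}\right) = \frac{1103}{2318}$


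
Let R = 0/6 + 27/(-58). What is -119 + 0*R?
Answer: -119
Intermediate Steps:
R = -27/58 (R = 0*(⅙) + 27*(-1/58) = 0 - 27/58 = -27/58 ≈ -0.46552)
-119 + 0*R = -119 + 0*(-27/58) = -119 + 0 = -119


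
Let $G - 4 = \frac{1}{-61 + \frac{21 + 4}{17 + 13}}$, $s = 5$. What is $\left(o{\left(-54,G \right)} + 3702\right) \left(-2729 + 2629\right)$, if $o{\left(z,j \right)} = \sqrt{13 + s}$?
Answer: $-370200 - 300 \sqrt{2} \approx -3.7062 \cdot 10^{5}$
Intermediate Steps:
$G = \frac{1438}{361}$ ($G = 4 + \frac{1}{-61 + \frac{21 + 4}{17 + 13}} = 4 + \frac{1}{-61 + \frac{25}{30}} = 4 + \frac{1}{-61 + 25 \cdot \frac{1}{30}} = 4 + \frac{1}{-61 + \frac{5}{6}} = 4 + \frac{1}{- \frac{361}{6}} = 4 - \frac{6}{361} = \frac{1438}{361} \approx 3.9834$)
$o{\left(z,j \right)} = 3 \sqrt{2}$ ($o{\left(z,j \right)} = \sqrt{13 + 5} = \sqrt{18} = 3 \sqrt{2}$)
$\left(o{\left(-54,G \right)} + 3702\right) \left(-2729 + 2629\right) = \left(3 \sqrt{2} + 3702\right) \left(-2729 + 2629\right) = \left(3702 + 3 \sqrt{2}\right) \left(-100\right) = -370200 - 300 \sqrt{2}$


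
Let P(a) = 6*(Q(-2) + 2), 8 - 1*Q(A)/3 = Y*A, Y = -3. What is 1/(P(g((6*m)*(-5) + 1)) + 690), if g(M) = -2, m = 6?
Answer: 1/738 ≈ 0.0013550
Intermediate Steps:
Q(A) = 24 + 9*A (Q(A) = 24 - (-9)*A = 24 + 9*A)
P(a) = 48 (P(a) = 6*((24 + 9*(-2)) + 2) = 6*((24 - 18) + 2) = 6*(6 + 2) = 6*8 = 48)
1/(P(g((6*m)*(-5) + 1)) + 690) = 1/(48 + 690) = 1/738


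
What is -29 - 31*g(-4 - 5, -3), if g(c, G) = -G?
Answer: -122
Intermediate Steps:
-29 - 31*g(-4 - 5, -3) = -29 - (-31)*(-3) = -29 - 31*3 = -29 - 93 = -122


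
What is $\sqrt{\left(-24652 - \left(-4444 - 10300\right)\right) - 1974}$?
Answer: $i \sqrt{11882} \approx 109.0 i$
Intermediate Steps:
$\sqrt{\left(-24652 - \left(-4444 - 10300\right)\right) - 1974} = \sqrt{\left(-24652 - -14744\right) - 1974} = \sqrt{\left(-24652 + 14744\right) - 1974} = \sqrt{-9908 - 1974} = \sqrt{-11882} = i \sqrt{11882}$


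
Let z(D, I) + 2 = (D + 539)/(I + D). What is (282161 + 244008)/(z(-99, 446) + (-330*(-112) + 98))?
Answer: 182580643/12858872 ≈ 14.199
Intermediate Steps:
z(D, I) = -2 + (539 + D)/(D + I) (z(D, I) = -2 + (D + 539)/(I + D) = -2 + (539 + D)/(D + I))
(282161 + 244008)/(z(-99, 446) + (-330*(-112) + 98)) = (282161 + 244008)/((539 - 1*(-99) - 2*446)/(-99 + 446) + (-330*(-112) + 98)) = 526169/((539 + 99 - 892)/347 + (36960 + 98)) = 526169/((1/347)*(-254) + 37058) = 526169/(-254/347 + 37058) = 526169/(12858872/347) = 526169*(347/12858872) = 182580643/12858872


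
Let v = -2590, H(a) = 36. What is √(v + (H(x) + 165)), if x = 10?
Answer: I*√2389 ≈ 48.877*I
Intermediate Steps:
√(v + (H(x) + 165)) = √(-2590 + (36 + 165)) = √(-2590 + 201) = √(-2389) = I*√2389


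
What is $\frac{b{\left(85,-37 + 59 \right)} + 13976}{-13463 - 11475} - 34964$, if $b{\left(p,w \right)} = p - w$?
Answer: $- \frac{871946271}{24938} \approx -34965.0$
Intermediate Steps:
$\frac{b{\left(85,-37 + 59 \right)} + 13976}{-13463 - 11475} - 34964 = \frac{\left(85 - \left(-37 + 59\right)\right) + 13976}{-13463 - 11475} - 34964 = \frac{\left(85 - 22\right) + 13976}{-24938} - 34964 = \left(\left(85 - 22\right) + 13976\right) \left(- \frac{1}{24938}\right) - 34964 = \left(63 + 13976\right) \left(- \frac{1}{24938}\right) - 34964 = 14039 \left(- \frac{1}{24938}\right) - 34964 = - \frac{14039}{24938} - 34964 = - \frac{871946271}{24938}$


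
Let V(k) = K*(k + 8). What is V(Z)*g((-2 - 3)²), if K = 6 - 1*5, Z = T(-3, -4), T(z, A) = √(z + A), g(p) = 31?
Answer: 248 + 31*I*√7 ≈ 248.0 + 82.018*I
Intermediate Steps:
T(z, A) = √(A + z)
Z = I*√7 (Z = √(-4 - 3) = √(-7) = I*√7 ≈ 2.6458*I)
K = 1 (K = 6 - 5 = 1)
V(k) = 8 + k (V(k) = 1*(k + 8) = 1*(8 + k) = 8 + k)
V(Z)*g((-2 - 3)²) = (8 + I*√7)*31 = 248 + 31*I*√7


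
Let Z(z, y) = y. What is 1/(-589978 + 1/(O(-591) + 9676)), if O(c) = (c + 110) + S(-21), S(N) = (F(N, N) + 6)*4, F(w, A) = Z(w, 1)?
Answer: -9223/5441367093 ≈ -1.6950e-6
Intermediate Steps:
F(w, A) = 1
S(N) = 28 (S(N) = (1 + 6)*4 = 7*4 = 28)
O(c) = 138 + c (O(c) = (c + 110) + 28 = (110 + c) + 28 = 138 + c)
1/(-589978 + 1/(O(-591) + 9676)) = 1/(-589978 + 1/((138 - 591) + 9676)) = 1/(-589978 + 1/(-453 + 9676)) = 1/(-589978 + 1/9223) = 1/(-5441367093/9223) = -9223/5441367093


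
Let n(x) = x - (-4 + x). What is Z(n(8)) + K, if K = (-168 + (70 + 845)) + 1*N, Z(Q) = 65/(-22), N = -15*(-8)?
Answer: 19009/22 ≈ 864.04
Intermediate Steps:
N = 120
n(x) = 4 (n(x) = x + (4 - x) = 4)
Z(Q) = -65/22 (Z(Q) = 65*(-1/22) = -65/22)
K = 867 (K = (-168 + (70 + 845)) + 1*120 = (-168 + 915) + 120 = 747 + 120 = 867)
Z(n(8)) + K = -65/22 + 867 = 19009/22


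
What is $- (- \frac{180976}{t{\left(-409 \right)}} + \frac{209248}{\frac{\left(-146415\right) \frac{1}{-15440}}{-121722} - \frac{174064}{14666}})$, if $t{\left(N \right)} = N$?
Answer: $\frac{76657112107766872400}{4459952558054973} \approx 17188.0$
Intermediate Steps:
$- (- \frac{180976}{t{\left(-409 \right)}} + \frac{209248}{\frac{\left(-146415\right) \frac{1}{-15440}}{-121722} - \frac{174064}{14666}}) = - (- \frac{180976}{-409} + \frac{209248}{\frac{\left(-146415\right) \frac{1}{-15440}}{-121722} - \frac{174064}{14666}}) = - (\left(-180976\right) \left(- \frac{1}{409}\right) + \frac{209248}{\left(-146415\right) \left(- \frac{1}{15440}\right) \left(- \frac{1}{121722}\right) - \frac{87032}{7333}}) = - (\frac{180976}{409} + \frac{209248}{\frac{29283}{3088} \left(- \frac{1}{121722}\right) - \frac{87032}{7333}}) = - (\frac{180976}{409} + \frac{209248}{- \frac{9761}{125292512} - \frac{87032}{7333}}) = - (\frac{180976}{409} + \frac{209248}{- \frac{10904529481797}{918769990496}}) = - (\frac{180976}{409} + 209248 \left(- \frac{918769990496}{10904529481797}\right)) = - (\frac{180976}{409} - \frac{192250782971307008}{10904529481797}) = \left(-1\right) \left(- \frac{76657112107766872400}{4459952558054973}\right) = \frac{76657112107766872400}{4459952558054973}$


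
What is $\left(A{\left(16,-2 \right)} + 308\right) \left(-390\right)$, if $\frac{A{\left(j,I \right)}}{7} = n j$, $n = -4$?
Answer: $54600$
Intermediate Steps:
$A{\left(j,I \right)} = - 28 j$ ($A{\left(j,I \right)} = 7 \left(- 4 j\right) = - 28 j$)
$\left(A{\left(16,-2 \right)} + 308\right) \left(-390\right) = \left(\left(-28\right) 16 + 308\right) \left(-390\right) = \left(-448 + 308\right) \left(-390\right) = \left(-140\right) \left(-390\right) = 54600$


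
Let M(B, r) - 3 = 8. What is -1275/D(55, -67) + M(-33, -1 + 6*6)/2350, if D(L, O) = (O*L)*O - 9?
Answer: -70126/145045525 ≈ -0.00048348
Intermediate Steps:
M(B, r) = 11 (M(B, r) = 3 + 8 = 11)
D(L, O) = -9 + L*O² (D(L, O) = (L*O)*O - 9 = L*O² - 9 = -9 + L*O²)
-1275/D(55, -67) + M(-33, -1 + 6*6)/2350 = -1275/(-9 + 55*(-67)²) + 11/2350 = -1275/(-9 + 55*4489) + 11*(1/2350) = -1275/(-9 + 246895) + 11/2350 = -1275/246886 + 11/2350 = -70126/145045525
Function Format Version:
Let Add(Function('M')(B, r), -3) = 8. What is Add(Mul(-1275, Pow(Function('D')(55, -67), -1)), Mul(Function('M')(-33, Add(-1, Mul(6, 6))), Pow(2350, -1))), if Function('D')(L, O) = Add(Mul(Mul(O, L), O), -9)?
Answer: Rational(-70126, 145045525) ≈ -0.00048348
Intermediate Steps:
Function('M')(B, r) = 11 (Function('M')(B, r) = Add(3, 8) = 11)
Function('D')(L, O) = Add(-9, Mul(L, Pow(O, 2))) (Function('D')(L, O) = Add(Mul(Mul(L, O), O), -9) = Add(Mul(L, Pow(O, 2)), -9) = Add(-9, Mul(L, Pow(O, 2))))
Add(Mul(-1275, Pow(Function('D')(55, -67), -1)), Mul(Function('M')(-33, Add(-1, Mul(6, 6))), Pow(2350, -1))) = Add(Mul(-1275, Pow(Add(-9, Mul(55, Pow(-67, 2))), -1)), Mul(11, Pow(2350, -1))) = Add(Mul(-1275, Pow(Add(-9, Mul(55, 4489)), -1)), Mul(11, Rational(1, 2350))) = Add(Mul(-1275, Pow(Add(-9, 246895), -1)), Rational(11, 2350)) = Add(Mul(-1275, Pow(246886, -1)), Rational(11, 2350)) = Add(Mul(-1275, Rational(1, 246886)), Rational(11, 2350)) = Add(Rational(-1275, 246886), Rational(11, 2350)) = Rational(-70126, 145045525)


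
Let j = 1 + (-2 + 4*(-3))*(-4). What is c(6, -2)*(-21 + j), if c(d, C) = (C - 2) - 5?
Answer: -324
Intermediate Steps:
j = 57 (j = 1 + (-2 - 12)*(-4) = 1 - 14*(-4) = 1 + 56 = 57)
c(d, C) = -7 + C (c(d, C) = (-2 + C) - 5 = -7 + C)
c(6, -2)*(-21 + j) = (-7 - 2)*(-21 + 57) = -9*36 = -324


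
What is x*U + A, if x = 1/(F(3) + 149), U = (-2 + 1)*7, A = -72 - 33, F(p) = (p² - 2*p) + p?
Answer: -16282/155 ≈ -105.05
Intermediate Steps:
F(p) = p² - p
A = -105
U = -7 (U = -1*7 = -7)
x = 1/155 (x = 1/(3*(-1 + 3) + 149) = 1/(3*2 + 149) = 1/(6 + 149) = 1/155 ≈ 0.0064516)
x*U + A = (1/155)*(-7) - 105 = -7/155 - 105 = -16282/155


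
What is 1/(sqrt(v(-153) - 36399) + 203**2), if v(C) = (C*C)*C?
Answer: 41209/1701799657 - 2*I*sqrt(904494)/1701799657 ≈ 2.4215e-5 - 1.1177e-6*I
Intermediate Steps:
v(C) = C**3 (v(C) = C**2*C = C**3)
1/(sqrt(v(-153) - 36399) + 203**2) = 1/(sqrt((-153)**3 - 36399) + 203**2) = 1/(sqrt(-3581577 - 36399) + 41209) = 1/(sqrt(-3617976) + 41209) = 1/(2*I*sqrt(904494) + 41209) = 1/(41209 + 2*I*sqrt(904494))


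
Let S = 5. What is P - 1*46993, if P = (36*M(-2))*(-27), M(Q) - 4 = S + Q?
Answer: -53797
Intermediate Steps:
M(Q) = 9 + Q (M(Q) = 4 + (5 + Q) = 9 + Q)
P = -6804 (P = (36*(9 - 2))*(-27) = (36*7)*(-27) = 252*(-27) = -6804)
P - 1*46993 = -6804 - 1*46993 = -6804 - 46993 = -53797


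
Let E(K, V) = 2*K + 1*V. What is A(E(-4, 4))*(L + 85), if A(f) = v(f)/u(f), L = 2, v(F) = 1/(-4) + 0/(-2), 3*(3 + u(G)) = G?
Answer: 261/52 ≈ 5.0192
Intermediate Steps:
u(G) = -3 + G/3
v(F) = -¼ (v(F) = 1*(-¼) + 0*(-½) = -¼ + 0 = -¼)
E(K, V) = V + 2*K (E(K, V) = 2*K + V = V + 2*K)
A(f) = -1/(4*(-3 + f/3))
A(E(-4, 4))*(L + 85) = (-3/(-36 + 4*(4 + 2*(-4))))*(2 + 85) = -3/(-36 + 4*(4 - 8))*87 = -3/(-36 + 4*(-4))*87 = -3/(-36 - 16)*87 = -3/(-52)*87 = -3*(-1/52)*87 = (3/52)*87 = 261/52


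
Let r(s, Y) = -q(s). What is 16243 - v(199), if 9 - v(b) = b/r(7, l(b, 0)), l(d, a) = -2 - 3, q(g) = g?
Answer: 113439/7 ≈ 16206.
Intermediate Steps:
l(d, a) = -5
r(s, Y) = -s
v(b) = 9 + b/7 (v(b) = 9 - b/((-1*7)) = 9 - b/(-7) = 9 - b*(-1)/7 = 9 - (-1)*b/7 = 9 + b/7)
16243 - v(199) = 16243 - (9 + (1/7)*199) = 16243 - (9 + 199/7) = 16243 - 1*262/7 = 16243 - 262/7 = 113439/7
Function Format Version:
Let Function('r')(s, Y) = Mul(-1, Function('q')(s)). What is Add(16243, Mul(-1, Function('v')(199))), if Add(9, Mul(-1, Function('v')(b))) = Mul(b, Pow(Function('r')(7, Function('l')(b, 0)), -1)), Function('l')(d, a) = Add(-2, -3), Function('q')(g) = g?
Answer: Rational(113439, 7) ≈ 16206.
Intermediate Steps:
Function('l')(d, a) = -5
Function('r')(s, Y) = Mul(-1, s)
Function('v')(b) = Add(9, Mul(Rational(1, 7), b)) (Function('v')(b) = Add(9, Mul(-1, Mul(b, Pow(Mul(-1, 7), -1)))) = Add(9, Mul(-1, Mul(b, Pow(-7, -1)))) = Add(9, Mul(-1, Mul(b, Rational(-1, 7)))) = Add(9, Mul(-1, Mul(Rational(-1, 7), b))) = Add(9, Mul(Rational(1, 7), b)))
Add(16243, Mul(-1, Function('v')(199))) = Add(16243, Mul(-1, Add(9, Mul(Rational(1, 7), 199)))) = Add(16243, Mul(-1, Add(9, Rational(199, 7)))) = Add(16243, Mul(-1, Rational(262, 7))) = Add(16243, Rational(-262, 7)) = Rational(113439, 7)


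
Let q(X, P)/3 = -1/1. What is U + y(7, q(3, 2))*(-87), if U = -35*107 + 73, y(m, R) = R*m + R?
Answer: -1584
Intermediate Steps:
q(X, P) = -3 (q(X, P) = 3*(-1/1) = 3*(-1*1) = 3*(-1) = -3)
y(m, R) = R + R*m
U = -3672 (U = -3745 + 73 = -3672)
U + y(7, q(3, 2))*(-87) = -3672 - 3*(1 + 7)*(-87) = -3672 - 3*8*(-87) = -3672 - 24*(-87) = -3672 + 2088 = -1584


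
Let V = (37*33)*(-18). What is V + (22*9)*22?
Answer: -17622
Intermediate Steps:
V = -21978 (V = 1221*(-18) = -21978)
V + (22*9)*22 = -21978 + (22*9)*22 = -21978 + 198*22 = -21978 + 4356 = -17622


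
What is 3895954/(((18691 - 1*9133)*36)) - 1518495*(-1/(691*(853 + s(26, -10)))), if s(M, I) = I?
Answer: 465323293327/33405955524 ≈ 13.929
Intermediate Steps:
3895954/(((18691 - 1*9133)*36)) - 1518495*(-1/(691*(853 + s(26, -10)))) = 3895954/(((18691 - 1*9133)*36)) - 1518495*(-1/(691*(853 - 10))) = 3895954/(((18691 - 9133)*36)) - 1518495/(843*(-691)) = 3895954/((9558*36)) - 1518495/(-582513) = 3895954/344088 - 1518495*(-1/582513) = 3895954*(1/344088) + 506165/194171 = 1947977/172044 + 506165/194171 = 465323293327/33405955524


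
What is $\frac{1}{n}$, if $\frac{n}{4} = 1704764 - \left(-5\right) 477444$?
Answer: $\frac{1}{16367936} \approx 6.1095 \cdot 10^{-8}$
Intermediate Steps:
$n = 16367936$ ($n = 4 \left(1704764 - \left(-5\right) 477444\right) = 4 \left(1704764 - -2387220\right) = 4 \left(1704764 + 2387220\right) = 4 \cdot 4091984 = 16367936$)
$\frac{1}{n} = \frac{1}{16367936}$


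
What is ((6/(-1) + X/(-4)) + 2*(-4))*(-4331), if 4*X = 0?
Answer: 60634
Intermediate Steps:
X = 0 (X = (1/4)*0 = 0)
((6/(-1) + X/(-4)) + 2*(-4))*(-4331) = ((6/(-1) + 0/(-4)) + 2*(-4))*(-4331) = ((6*(-1) + 0*(-1/4)) - 8)*(-4331) = ((-6 + 0) - 8)*(-4331) = (-6 - 8)*(-4331) = -14*(-4331) = 60634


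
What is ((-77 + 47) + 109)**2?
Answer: 6241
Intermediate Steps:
((-77 + 47) + 109)**2 = (-30 + 109)**2 = 79**2 = 6241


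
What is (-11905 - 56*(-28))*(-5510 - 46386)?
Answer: 536448952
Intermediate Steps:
(-11905 - 56*(-28))*(-5510 - 46386) = (-11905 + 1568)*(-51896) = -10337*(-51896) = 536448952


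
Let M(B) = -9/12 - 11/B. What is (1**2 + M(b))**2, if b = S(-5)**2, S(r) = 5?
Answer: 361/10000 ≈ 0.036100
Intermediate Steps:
b = 25 (b = 5**2 = 25)
M(B) = -3/4 - 11/B (M(B) = -9*1/12 - 11/B = -3/4 - 11/B)
(1**2 + M(b))**2 = (1**2 + (-3/4 - 11/25))**2 = (1 + (-3/4 - 11*1/25))**2 = (1 + (-3/4 - 11/25))**2 = (1 - 119/100)**2 = (-19/100)**2 = 361/10000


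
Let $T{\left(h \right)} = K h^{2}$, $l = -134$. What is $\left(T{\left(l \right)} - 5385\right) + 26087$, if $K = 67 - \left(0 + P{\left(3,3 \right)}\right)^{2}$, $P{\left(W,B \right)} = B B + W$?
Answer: $-1361910$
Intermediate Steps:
$P{\left(W,B \right)} = W + B^{2}$ ($P{\left(W,B \right)} = B^{2} + W = W + B^{2}$)
$K = -77$ ($K = 67 - \left(0 + \left(3 + 3^{2}\right)\right)^{2} = 67 - \left(0 + \left(3 + 9\right)\right)^{2} = 67 - \left(0 + 12\right)^{2} = 67 - 12^{2} = 67 - 144 = -77$)
$T{\left(h \right)} = - 77 h^{2}$
$\left(T{\left(l \right)} - 5385\right) + 26087 = \left(- 77 \left(-134\right)^{2} - 5385\right) + 26087 = \left(\left(-77\right) 17956 - 5385\right) + 26087 = \left(-1382612 - 5385\right) + 26087 = -1387997 + 26087 = -1361910$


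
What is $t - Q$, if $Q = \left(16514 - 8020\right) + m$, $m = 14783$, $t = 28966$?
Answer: $5689$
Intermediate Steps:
$Q = 23277$ ($Q = \left(16514 - 8020\right) + 14783 = 8494 + 14783 = 23277$)
$t - Q = 28966 - 23277 = 5689$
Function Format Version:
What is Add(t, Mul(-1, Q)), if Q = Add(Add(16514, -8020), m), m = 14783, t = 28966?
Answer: 5689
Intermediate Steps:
Q = 23277 (Q = Add(Add(16514, -8020), 14783) = Add(8494, 14783) = 23277)
Add(t, Mul(-1, Q)) = Add(28966, Mul(-1, 23277)) = Add(28966, -23277) = 5689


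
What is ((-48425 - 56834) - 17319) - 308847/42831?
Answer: -1750149055/14277 ≈ -1.2259e+5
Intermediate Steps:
((-48425 - 56834) - 17319) - 308847/42831 = (-105259 - 17319) - 308847*1/42831 = -122578 - 102949/14277 = -1750149055/14277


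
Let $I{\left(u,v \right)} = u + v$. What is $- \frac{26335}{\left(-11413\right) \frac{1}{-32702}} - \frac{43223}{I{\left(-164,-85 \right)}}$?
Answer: $- \frac{213947281231}{2841837} \approx -75285.0$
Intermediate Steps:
$- \frac{26335}{\left(-11413\right) \frac{1}{-32702}} - \frac{43223}{I{\left(-164,-85 \right)}} = - \frac{26335}{\left(-11413\right) \frac{1}{-32702}} - \frac{43223}{-164 - 85} = - \frac{26335}{\left(-11413\right) \left(- \frac{1}{32702}\right)} - \frac{43223}{-249} = - \frac{26335}{\frac{11413}{32702}} - - \frac{43223}{249} = \left(-26335\right) \frac{32702}{11413} + \frac{43223}{249} = - \frac{861207170}{11413} + \frac{43223}{249} = - \frac{213947281231}{2841837}$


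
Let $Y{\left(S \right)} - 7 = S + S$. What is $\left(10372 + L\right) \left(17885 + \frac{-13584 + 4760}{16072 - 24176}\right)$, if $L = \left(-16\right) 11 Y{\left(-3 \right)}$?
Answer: $\frac{184737327168}{1013} \approx 1.8237 \cdot 10^{8}$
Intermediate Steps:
$Y{\left(S \right)} = 7 + 2 S$ ($Y{\left(S \right)} = 7 + \left(S + S\right) = 7 + 2 S$)
$L = -176$ ($L = \left(-16\right) 11 \left(7 + 2 \left(-3\right)\right) = - 176 \left(7 - 6\right) = \left(-176\right) 1 = -176$)
$\left(10372 + L\right) \left(17885 + \frac{-13584 + 4760}{16072 - 24176}\right) = \left(10372 - 176\right) \left(17885 + \frac{-13584 + 4760}{16072 - 24176}\right) = 10196 \left(17885 - \frac{8824}{-8104}\right) = 10196 \left(17885 - - \frac{1103}{1013}\right) = 10196 \left(17885 + \frac{1103}{1013}\right) = 10196 \cdot \frac{18118608}{1013} = \frac{184737327168}{1013}$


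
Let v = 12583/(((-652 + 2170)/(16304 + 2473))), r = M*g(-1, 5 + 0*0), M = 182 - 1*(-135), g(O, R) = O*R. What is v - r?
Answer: 7232637/46 ≈ 1.5723e+5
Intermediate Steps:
M = 317 (M = 182 + 135 = 317)
r = -1585 (r = 317*(-(5 + 0*0)) = 317*(-(5 + 0)) = 317*(-1*5) = 317*(-5) = -1585)
v = 7159727/46 (v = 12583/((1518/18777)) = 12583/((1518*(1/18777))) = 12583/(46/569) = 12583*(569/46) = 7159727/46 ≈ 1.5565e+5)
v - r = 7159727/46 - 1*(-1585) = 7159727/46 + 1585 = 7232637/46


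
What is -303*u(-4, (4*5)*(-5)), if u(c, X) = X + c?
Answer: 31512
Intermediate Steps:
-303*u(-4, (4*5)*(-5)) = -303*((4*5)*(-5) - 4) = -303*(20*(-5) - 4) = -303*(-100 - 4) = -303*(-104) = 31512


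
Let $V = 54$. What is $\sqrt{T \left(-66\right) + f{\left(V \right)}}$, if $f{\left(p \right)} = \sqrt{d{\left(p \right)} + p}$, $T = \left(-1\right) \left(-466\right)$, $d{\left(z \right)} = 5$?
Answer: $\sqrt{-30756 + \sqrt{59}} \approx 175.35 i$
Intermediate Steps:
$T = 466$
$f{\left(p \right)} = \sqrt{5 + p}$
$\sqrt{T \left(-66\right) + f{\left(V \right)}} = \sqrt{466 \left(-66\right) + \sqrt{5 + 54}} = \sqrt{-30756 + \sqrt{59}}$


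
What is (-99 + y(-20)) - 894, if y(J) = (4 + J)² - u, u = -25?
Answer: -712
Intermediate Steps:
y(J) = 25 + (4 + J)² (y(J) = (4 + J)² - 1*(-25) = (4 + J)² + 25 = 25 + (4 + J)²)
(-99 + y(-20)) - 894 = (-99 + (25 + (4 - 20)²)) - 894 = (-99 + (25 + (-16)²)) - 894 = (-99 + (25 + 256)) - 894 = (-99 + 281) - 894 = 182 - 894 = -712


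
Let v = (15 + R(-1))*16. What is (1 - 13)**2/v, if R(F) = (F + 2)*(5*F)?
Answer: 9/10 ≈ 0.90000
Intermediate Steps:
R(F) = 5*F*(2 + F) (R(F) = (2 + F)*(5*F) = 5*F*(2 + F))
v = 160 (v = (15 + 5*(-1)*(2 - 1))*16 = (15 + 5*(-1)*1)*16 = (15 - 5)*16 = 10*16 = 160)
(1 - 13)**2/v = (1 - 13)**2/160 = (-12)**2*(1/160) = 144*(1/160) = 9/10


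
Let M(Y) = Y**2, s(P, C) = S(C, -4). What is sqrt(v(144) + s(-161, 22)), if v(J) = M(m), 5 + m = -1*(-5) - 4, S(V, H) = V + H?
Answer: sqrt(34) ≈ 5.8309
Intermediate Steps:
S(V, H) = H + V
m = -4 (m = -5 + (-1*(-5) - 4) = -5 + (5 - 4) = -5 + 1 = -4)
s(P, C) = -4 + C
v(J) = 16 (v(J) = (-4)**2 = 16)
sqrt(v(144) + s(-161, 22)) = sqrt(16 + (-4 + 22)) = sqrt(16 + 18) = sqrt(34)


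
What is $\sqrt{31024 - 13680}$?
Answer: $8 \sqrt{271} \approx 131.7$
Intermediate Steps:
$\sqrt{31024 - 13680} = \sqrt{17344} = 8 \sqrt{271}$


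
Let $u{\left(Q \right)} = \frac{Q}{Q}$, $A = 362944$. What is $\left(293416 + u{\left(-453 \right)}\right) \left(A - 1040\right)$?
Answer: $106188785968$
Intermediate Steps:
$u{\left(Q \right)} = 1$
$\left(293416 + u{\left(-453 \right)}\right) \left(A - 1040\right) = \left(293416 + 1\right) \left(362944 - 1040\right) = 293417 \cdot 361904 = 106188785968$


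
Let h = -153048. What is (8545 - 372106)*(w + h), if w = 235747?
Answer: -30066131139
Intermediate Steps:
(8545 - 372106)*(w + h) = (8545 - 372106)*(235747 - 153048) = -363561*82699 = -30066131139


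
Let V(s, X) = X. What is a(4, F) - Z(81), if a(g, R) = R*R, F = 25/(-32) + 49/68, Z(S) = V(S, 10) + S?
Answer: -26929087/295936 ≈ -90.996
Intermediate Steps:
Z(S) = 10 + S
F = -33/544 (F = 25*(-1/32) + 49*(1/68) = -25/32 + 49/68 = -33/544 ≈ -0.060662)
a(g, R) = R²
a(4, F) - Z(81) = (-33/544)² - (10 + 81) = 1089/295936 - 1*91 = 1089/295936 - 91 = -26929087/295936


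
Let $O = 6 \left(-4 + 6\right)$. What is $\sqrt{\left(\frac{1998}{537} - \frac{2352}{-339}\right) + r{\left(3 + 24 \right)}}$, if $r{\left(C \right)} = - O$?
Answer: $\frac{i \sqrt{548758510}}{20227} \approx 1.1581 i$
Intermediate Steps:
$O = 12$ ($O = 6 \cdot 2 = 12$)
$r{\left(C \right)} = -12$ ($r{\left(C \right)} = \left(-1\right) 12 = -12$)
$\sqrt{\left(\frac{1998}{537} - \frac{2352}{-339}\right) + r{\left(3 + 24 \right)}} = \sqrt{\left(\frac{1998}{537} - \frac{2352}{-339}\right) - 12} = \sqrt{\left(1998 \cdot \frac{1}{537} - - \frac{784}{113}\right) - 12} = \sqrt{\left(\frac{666}{179} + \frac{784}{113}\right) - 12} = \sqrt{\frac{215594}{20227} - 12} = \sqrt{- \frac{27130}{20227}} = \frac{i \sqrt{548758510}}{20227}$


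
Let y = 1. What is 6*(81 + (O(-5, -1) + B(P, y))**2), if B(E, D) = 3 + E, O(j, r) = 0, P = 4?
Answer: 780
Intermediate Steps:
6*(81 + (O(-5, -1) + B(P, y))**2) = 6*(81 + (0 + (3 + 4))**2) = 6*(81 + (0 + 7)**2) = 6*(81 + 7**2) = 6*(81 + 49) = 6*130 = 780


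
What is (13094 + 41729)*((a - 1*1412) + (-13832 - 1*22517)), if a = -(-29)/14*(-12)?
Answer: -14500738323/7 ≈ -2.0715e+9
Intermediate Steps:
a = -174/7 (a = -(-29)/14*(-12) = -29*(-1/14)*(-12) = (29/14)*(-12) = -174/7 ≈ -24.857)
(13094 + 41729)*((a - 1*1412) + (-13832 - 1*22517)) = (13094 + 41729)*((-174/7 - 1*1412) + (-13832 - 1*22517)) = 54823*((-174/7 - 1412) + (-13832 - 22517)) = 54823*(-10058/7 - 36349) = 54823*(-264501/7) = -14500738323/7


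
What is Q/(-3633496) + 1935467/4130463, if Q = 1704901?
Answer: -9518896531/15008020788648 ≈ -0.00063425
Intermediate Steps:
Q/(-3633496) + 1935467/4130463 = 1704901/(-3633496) + 1935467/4130463 = 1704901*(-1/3633496) + 1935467*(1/4130463) = -1704901/3633496 + 1935467/4130463 = -9518896531/15008020788648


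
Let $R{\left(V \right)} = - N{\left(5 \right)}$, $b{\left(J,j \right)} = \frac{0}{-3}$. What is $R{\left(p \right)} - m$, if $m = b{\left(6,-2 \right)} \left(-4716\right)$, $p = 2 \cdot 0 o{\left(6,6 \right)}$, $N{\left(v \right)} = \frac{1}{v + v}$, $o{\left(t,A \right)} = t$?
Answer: $- \frac{1}{10} \approx -0.1$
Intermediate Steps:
$b{\left(J,j \right)} = 0$ ($b{\left(J,j \right)} = 0 \left(- \frac{1}{3}\right) = 0$)
$N{\left(v \right)} = \frac{1}{2 v}$
$p = 0$ ($p = 2 \cdot 0 \cdot 6 = 0 \cdot 6 = 0$)
$R{\left(V \right)} = - \frac{1}{10}$ ($R{\left(V \right)} = - \frac{1}{2 \cdot 5} = \left(-1\right) \frac{1}{10} = - \frac{1}{10}$)
$m = 0$ ($m = 0 \left(-4716\right) = 0$)
$R{\left(p \right)} - m = - \frac{1}{10} - 0 = - \frac{1}{10} + 0 = - \frac{1}{10}$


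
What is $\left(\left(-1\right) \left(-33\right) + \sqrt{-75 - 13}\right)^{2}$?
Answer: $1001 + 132 i \sqrt{22} \approx 1001.0 + 619.13 i$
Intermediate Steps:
$\left(\left(-1\right) \left(-33\right) + \sqrt{-75 - 13}\right)^{2} = \left(33 + \sqrt{-88}\right)^{2} = \left(33 + 2 i \sqrt{22}\right)^{2}$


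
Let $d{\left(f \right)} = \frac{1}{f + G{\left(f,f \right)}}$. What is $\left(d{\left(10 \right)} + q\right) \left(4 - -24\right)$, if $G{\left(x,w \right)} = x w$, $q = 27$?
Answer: $\frac{41594}{55} \approx 756.25$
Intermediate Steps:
$G{\left(x,w \right)} = w x$
$d{\left(f \right)} = \frac{1}{f + f^{2}}$ ($d{\left(f \right)} = \frac{1}{f + f f} = \frac{1}{f + f^{2}}$)
$\left(d{\left(10 \right)} + q\right) \left(4 - -24\right) = \left(\frac{1}{10 \left(1 + 10\right)} + 27\right) \left(4 - -24\right) = \left(\frac{1}{10 \cdot 11} + 27\right) \left(4 + 24\right) = \left(\frac{1}{10} \cdot \frac{1}{11} + 27\right) 28 = \left(\frac{1}{110} + 27\right) 28 = \frac{2971}{110} \cdot 28 = \frac{41594}{55}$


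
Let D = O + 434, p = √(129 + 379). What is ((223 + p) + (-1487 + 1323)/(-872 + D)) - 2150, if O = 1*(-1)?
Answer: -845789/439 + 2*√127 ≈ -1904.1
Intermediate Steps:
p = 2*√127 (p = √508 = 2*√127 ≈ 22.539)
O = -1
D = 433 (D = -1 + 434 = 433)
((223 + p) + (-1487 + 1323)/(-872 + D)) - 2150 = ((223 + 2*√127) + (-1487 + 1323)/(-872 + 433)) - 2150 = ((223 + 2*√127) - 164/(-439)) - 2150 = ((223 + 2*√127) - 164*(-1/439)) - 2150 = ((223 + 2*√127) + 164/439) - 2150 = (98061/439 + 2*√127) - 2150 = -845789/439 + 2*√127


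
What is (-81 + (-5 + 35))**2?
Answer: 2601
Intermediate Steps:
(-81 + (-5 + 35))**2 = (-81 + 30)**2 = (-51)**2 = 2601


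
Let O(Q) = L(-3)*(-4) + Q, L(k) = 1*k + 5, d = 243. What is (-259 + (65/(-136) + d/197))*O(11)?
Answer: -20756655/26792 ≈ -774.73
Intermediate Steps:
L(k) = 5 + k (L(k) = k + 5 = 5 + k)
O(Q) = -8 + Q (O(Q) = (5 - 3)*(-4) + Q = 2*(-4) + Q = -8 + Q)
(-259 + (65/(-136) + d/197))*O(11) = (-259 + (65/(-136) + 243/197))*(-8 + 11) = (-259 + (65*(-1/136) + 243*(1/197)))*3 = (-259 + (-65/136 + 243/197))*3 = (-259 + 20243/26792)*3 = -6918885/26792*3 = -20756655/26792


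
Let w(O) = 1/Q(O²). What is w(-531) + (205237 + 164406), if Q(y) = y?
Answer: 104224909924/281961 ≈ 3.6964e+5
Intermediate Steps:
w(O) = O⁻² (w(O) = 1/(O²) = O⁻²)
w(-531) + (205237 + 164406) = (-531)⁻² + (205237 + 164406) = 1/281961 + 369643 = 104224909924/281961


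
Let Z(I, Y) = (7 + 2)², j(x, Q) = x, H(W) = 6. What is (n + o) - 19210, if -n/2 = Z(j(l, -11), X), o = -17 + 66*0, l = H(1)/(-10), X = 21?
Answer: -19389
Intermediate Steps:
l = -⅗ (l = 6/(-10) = 6*(-⅒) = -⅗ ≈ -0.60000)
Z(I, Y) = 81 (Z(I, Y) = 9² = 81)
o = -17 (o = -17 + 0 = -17)
n = -162 (n = -2*81 = -162)
(n + o) - 19210 = (-162 - 17) - 19210 = -179 - 19210 = -19389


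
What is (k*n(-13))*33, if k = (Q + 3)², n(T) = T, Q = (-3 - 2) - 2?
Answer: -6864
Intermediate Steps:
Q = -7 (Q = -5 - 2 = -7)
k = 16 (k = (-7 + 3)² = (-4)² = 16)
(k*n(-13))*33 = (16*(-13))*33 = -208*33 = -6864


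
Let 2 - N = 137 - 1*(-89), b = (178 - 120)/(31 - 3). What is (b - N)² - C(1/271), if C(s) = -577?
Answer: 10130317/196 ≈ 51685.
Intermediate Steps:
b = 29/14 (b = 58/28 = 58*(1/28) = 29/14 ≈ 2.0714)
N = -224 (N = 2 - (137 - 1*(-89)) = 2 - (137 + 89) = 2 - 1*226 = 2 - 226 = -224)
(b - N)² - C(1/271) = (29/14 - 1*(-224))² - 1*(-577) = (29/14 + 224)² + 577 = (3165/14)² + 577 = 10017225/196 + 577 = 10130317/196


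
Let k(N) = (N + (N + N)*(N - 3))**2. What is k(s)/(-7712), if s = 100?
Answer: -23765625/482 ≈ -49306.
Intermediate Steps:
k(N) = (N + 2*N*(-3 + N))**2 (k(N) = (N + (2*N)*(-3 + N))**2 = (N + 2*N*(-3 + N))**2)
k(s)/(-7712) = (100**2*(-5 + 2*100)**2)/(-7712) = (10000*(-5 + 200)**2)*(-1/7712) = (10000*195**2)*(-1/7712) = (10000*38025)*(-1/7712) = 380250000*(-1/7712) = -23765625/482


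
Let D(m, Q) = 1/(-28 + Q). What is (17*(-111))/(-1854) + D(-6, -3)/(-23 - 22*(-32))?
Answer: 4426067/4348866 ≈ 1.0178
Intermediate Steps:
(17*(-111))/(-1854) + D(-6, -3)/(-23 - 22*(-32)) = (17*(-111))/(-1854) + 1/((-28 - 3)*(-23 - 22*(-32))) = -1887*(-1/1854) + 1/((-31)*(-23 + 704)) = 629/618 - 1/31/681 = 629/618 - 1/31*1/681 = 629/618 - 1/21111 = 4426067/4348866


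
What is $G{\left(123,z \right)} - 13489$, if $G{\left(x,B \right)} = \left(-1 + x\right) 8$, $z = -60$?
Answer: $-12513$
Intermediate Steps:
$G{\left(x,B \right)} = -8 + 8 x$
$G{\left(123,z \right)} - 13489 = \left(-8 + 8 \cdot 123\right) - 13489 = \left(-8 + 984\right) - 13489 = 976 - 13489 = -12513$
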